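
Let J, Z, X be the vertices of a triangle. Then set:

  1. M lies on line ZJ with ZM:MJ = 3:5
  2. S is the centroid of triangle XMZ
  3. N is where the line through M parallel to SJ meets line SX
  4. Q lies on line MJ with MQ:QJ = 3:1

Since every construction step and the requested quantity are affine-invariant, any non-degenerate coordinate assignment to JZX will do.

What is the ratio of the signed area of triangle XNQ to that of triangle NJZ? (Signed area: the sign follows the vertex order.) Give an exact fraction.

[XNQ]:[NJZ] = -63/8

Assign J = (0, 0), Z = (1, 0), X = (0, 1) — the answer is frame-independent, so this choice is without loss of generality.
1. M lies on line ZJ with ZM:MJ = 3:5 ⇒ M = (5/8, 0)
2. S is the centroid of triangle XMZ ⇒ S = (13/24, 1/3)
3. N is where the line through M parallel to SJ meets line SX ⇒ N = (3/4, 1/13)
4. Q lies on line MJ with MQ:QJ = 3:1 ⇒ Q = (5/32, 0)
2·[XNQ] = -63/104, 2·[NJZ] = 1/13
[XNQ]:[NJZ] = -63/104:1/13 = -63/8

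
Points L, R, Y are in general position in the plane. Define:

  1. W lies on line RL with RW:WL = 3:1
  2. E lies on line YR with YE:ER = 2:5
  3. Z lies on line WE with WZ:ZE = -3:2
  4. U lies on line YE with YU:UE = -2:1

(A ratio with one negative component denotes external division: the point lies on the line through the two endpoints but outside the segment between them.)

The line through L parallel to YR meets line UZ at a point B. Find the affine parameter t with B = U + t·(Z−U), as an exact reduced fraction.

Work in coordinates with L = (0, 0), R = (1, 0), Y = (0, 1).
1. W lies on line RL with RW:WL = 3:1 ⇒ W = (1/4, 0)
2. E lies on line YR with YE:ER = 2:5 ⇒ E = (2/7, 5/7)
3. Z lies on line WE with WZ:ZE = -3:2 ⇒ Z = (5/14, 15/7)
4. U lies on line YE with YU:UE = -2:1 ⇒ U = (4/7, 3/7)
through L parallel to YR: direction (1, -1); meets UZ at B = (5/7, -5/7)
B = U + t·(Z−U) with t = -2/3

t = -2/3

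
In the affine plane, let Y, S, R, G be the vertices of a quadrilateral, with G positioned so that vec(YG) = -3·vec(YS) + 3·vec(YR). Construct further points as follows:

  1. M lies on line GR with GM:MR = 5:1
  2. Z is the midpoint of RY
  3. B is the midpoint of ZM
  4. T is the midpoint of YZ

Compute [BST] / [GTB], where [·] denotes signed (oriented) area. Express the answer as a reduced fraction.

Assign Y = (0, 0), S = (1, 0), R = (0, 1), G = (-3, 3) — the answer is frame-independent, so this choice is without loss of generality.
1. M lies on line GR with GM:MR = 5:1 ⇒ M = (-1/2, 4/3)
2. Z is the midpoint of RY ⇒ Z = (0, 1/2)
3. B is the midpoint of ZM ⇒ B = (-1/4, 11/12)
4. T is the midpoint of YZ ⇒ T = (0, 1/4)
2·[BST] = -29/48, 2·[GTB] = 21/16
[BST]:[GTB] = -29/48:21/16 = -29/63

[BST]:[GTB] = -29/63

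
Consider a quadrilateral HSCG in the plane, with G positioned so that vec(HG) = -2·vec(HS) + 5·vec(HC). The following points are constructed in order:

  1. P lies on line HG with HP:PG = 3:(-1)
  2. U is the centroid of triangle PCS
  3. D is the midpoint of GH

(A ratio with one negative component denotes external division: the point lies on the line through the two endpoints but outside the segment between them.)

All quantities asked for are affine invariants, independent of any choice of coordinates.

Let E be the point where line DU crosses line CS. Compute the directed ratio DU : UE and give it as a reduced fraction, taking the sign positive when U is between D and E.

Assign H = (0, 0), S = (1, 0), C = (0, 1), G = (-2, 5) — the answer is frame-independent, so this choice is without loss of generality.
1. P lies on line HG with HP:PG = 3:(-1) ⇒ P = (-3, 15/2)
2. U is the centroid of triangle PCS ⇒ U = (-2/3, 17/6)
3. D is the midpoint of GH ⇒ D = (-1, 5/2)
line DU meets CS at E = (-5/4, 9/4)
U = D + t·(E−D) with t = -4/3, so DU:UE = -4/3:7/3

DU:UE = -4/7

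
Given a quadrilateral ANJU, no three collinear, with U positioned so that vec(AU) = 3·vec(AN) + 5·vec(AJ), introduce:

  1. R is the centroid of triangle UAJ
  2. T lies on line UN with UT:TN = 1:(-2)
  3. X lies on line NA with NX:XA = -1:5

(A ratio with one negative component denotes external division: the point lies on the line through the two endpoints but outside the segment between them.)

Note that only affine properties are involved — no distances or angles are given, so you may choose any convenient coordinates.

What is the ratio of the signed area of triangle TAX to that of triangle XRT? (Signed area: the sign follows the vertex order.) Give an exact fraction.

Choose coordinates A = (0, 0), N = (1, 0), J = (0, 1), U = (3, 5).
1. R is the centroid of triangle UAJ ⇒ R = (1, 2)
2. T lies on line UN with UT:TN = 1:(-2) ⇒ T = (5, 10)
3. X lies on line NA with NX:XA = -1:5 ⇒ X = (5/4, 0)
2·[TAX] = 25/2, 2·[XRT] = -10
[TAX]:[XRT] = 25/2:-10 = -5/4

[TAX]:[XRT] = -5/4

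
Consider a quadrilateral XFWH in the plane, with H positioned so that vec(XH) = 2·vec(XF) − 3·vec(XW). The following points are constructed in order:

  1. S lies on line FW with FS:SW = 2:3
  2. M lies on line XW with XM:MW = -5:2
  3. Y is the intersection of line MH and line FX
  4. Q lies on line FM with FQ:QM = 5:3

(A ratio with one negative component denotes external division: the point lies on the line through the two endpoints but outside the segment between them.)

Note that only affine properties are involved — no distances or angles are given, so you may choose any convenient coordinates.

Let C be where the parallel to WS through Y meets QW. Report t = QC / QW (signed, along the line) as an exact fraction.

t = 59/35

Set X = (0, 0), F = (1, 0), W = (0, 1), H = (2, -3); any affine frame gives the same invariant.
1. S lies on line FW with FS:SW = 2:3 ⇒ S = (3/5, 2/5)
2. M lies on line XW with XM:MW = -5:2 ⇒ M = (0, 5/3)
3. Y is the intersection of line MH and line FX ⇒ Y = (5/7, 0)
4. Q lies on line FM with FQ:QM = 5:3 ⇒ Q = (3/8, 25/24)
through Y parallel to WS: direction (3/5, -3/5); meets QW at C = (-9/35, 34/35)
C = Q + t·(W−Q) with t = 59/35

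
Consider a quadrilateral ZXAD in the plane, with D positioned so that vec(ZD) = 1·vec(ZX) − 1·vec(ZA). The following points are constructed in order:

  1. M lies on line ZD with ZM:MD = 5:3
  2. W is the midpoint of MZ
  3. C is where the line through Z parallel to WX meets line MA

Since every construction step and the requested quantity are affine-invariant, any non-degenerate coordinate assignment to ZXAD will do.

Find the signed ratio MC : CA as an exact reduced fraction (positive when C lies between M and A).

Work in coordinates with Z = (0, 0), X = (1, 0), A = (0, 1), D = (1, -1).
1. M lies on line ZD with ZM:MD = 5:3 ⇒ M = (5/8, -5/8)
2. W is the midpoint of MZ ⇒ W = (5/16, -5/16)
3. C is where the line through Z parallel to WX meets line MA ⇒ C = (55/168, 25/168)
C = M + t·(A−M) with t = 10/21, so MC:CA = t:(1−t) = 10/21:11/21

MC:CA = 10/11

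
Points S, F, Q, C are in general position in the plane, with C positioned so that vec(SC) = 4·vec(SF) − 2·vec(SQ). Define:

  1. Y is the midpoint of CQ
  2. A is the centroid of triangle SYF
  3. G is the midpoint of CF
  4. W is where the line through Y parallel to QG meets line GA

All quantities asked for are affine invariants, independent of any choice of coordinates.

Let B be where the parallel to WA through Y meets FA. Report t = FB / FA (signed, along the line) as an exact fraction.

t = -1/3

Set S = (0, 0), F = (1, 0), Q = (0, 1), C = (4, -2); any affine frame gives the same invariant.
1. Y is the midpoint of CQ ⇒ Y = (2, -1/2)
2. A is the centroid of triangle SYF ⇒ A = (1, -1/6)
3. G is the midpoint of CF ⇒ G = (5/2, -1)
4. W is where the line through Y parallel to QG meets line GA ⇒ W = (32/11, -27/22)
through Y parallel to WA: direction (-21/11, 35/33); meets FA at B = (1, 1/18)
B = F + t·(A−F) with t = -1/3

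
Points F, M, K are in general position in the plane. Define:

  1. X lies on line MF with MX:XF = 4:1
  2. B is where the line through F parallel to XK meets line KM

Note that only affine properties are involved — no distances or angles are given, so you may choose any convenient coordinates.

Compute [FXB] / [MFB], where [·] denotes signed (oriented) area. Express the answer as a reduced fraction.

[FXB]:[MFB] = -1/5

Work in coordinates with F = (0, 0), M = (1, 0), K = (0, 1).
1. X lies on line MF with MX:XF = 4:1 ⇒ X = (1/5, 0)
2. B is where the line through F parallel to XK meets line KM ⇒ B = (-1/4, 5/4)
2·[FXB] = 1/4, 2·[MFB] = -5/4
[FXB]:[MFB] = 1/4:-5/4 = -1/5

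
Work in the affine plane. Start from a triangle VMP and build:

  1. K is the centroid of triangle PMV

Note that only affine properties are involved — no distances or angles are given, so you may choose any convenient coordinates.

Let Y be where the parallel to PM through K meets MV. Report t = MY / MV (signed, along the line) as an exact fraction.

t = 1/3

Work in coordinates with V = (0, 0), M = (1, 0), P = (0, 1).
1. K is the centroid of triangle PMV ⇒ K = (1/3, 1/3)
through K parallel to PM: direction (1, -1); meets MV at Y = (2/3, 0)
Y = M + t·(V−M) with t = 1/3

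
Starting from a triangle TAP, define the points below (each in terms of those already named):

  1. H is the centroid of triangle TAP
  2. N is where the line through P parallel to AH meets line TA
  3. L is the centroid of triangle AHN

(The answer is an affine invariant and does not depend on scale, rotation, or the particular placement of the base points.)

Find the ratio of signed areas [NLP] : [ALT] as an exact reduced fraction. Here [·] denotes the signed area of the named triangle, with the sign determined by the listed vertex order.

[NLP]:[ALT] = -6

Set T = (0, 0), A = (1, 0), P = (0, 1); any affine frame gives the same invariant.
1. H is the centroid of triangle TAP ⇒ H = (1/3, 1/3)
2. N is where the line through P parallel to AH meets line TA ⇒ N = (2, 0)
3. L is the centroid of triangle AHN ⇒ L = (10/9, 1/9)
2·[NLP] = -2/3, 2·[ALT] = 1/9
[NLP]:[ALT] = -2/3:1/9 = -6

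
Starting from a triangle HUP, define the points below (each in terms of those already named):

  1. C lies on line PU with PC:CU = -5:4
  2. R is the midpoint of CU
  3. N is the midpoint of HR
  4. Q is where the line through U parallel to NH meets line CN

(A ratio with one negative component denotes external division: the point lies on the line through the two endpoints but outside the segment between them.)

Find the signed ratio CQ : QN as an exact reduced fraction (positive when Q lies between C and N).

CQ:QN = -2

Work in coordinates with H = (0, 0), U = (1, 0), P = (0, 1).
1. C lies on line PU with PC:CU = -5:4 ⇒ C = (5, -4)
2. R is the midpoint of CU ⇒ R = (3, -2)
3. N is the midpoint of HR ⇒ N = (3/2, -1)
4. Q is where the line through U parallel to NH meets line CN ⇒ Q = (-2, 2)
Q = C + t·(N−C) with t = 2, so CQ:QN = t:(1−t) = 2:-1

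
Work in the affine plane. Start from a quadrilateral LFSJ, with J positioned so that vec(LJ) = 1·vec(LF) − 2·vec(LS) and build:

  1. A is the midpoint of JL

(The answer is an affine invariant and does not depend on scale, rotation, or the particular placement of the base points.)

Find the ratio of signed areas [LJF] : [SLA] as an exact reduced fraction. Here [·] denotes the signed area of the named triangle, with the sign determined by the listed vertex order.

Choose coordinates L = (0, 0), F = (1, 0), S = (0, 1), J = (1, -2).
1. A is the midpoint of JL ⇒ A = (1/2, -1)
2·[LJF] = 2, 2·[SLA] = 1/2
[LJF]:[SLA] = 2:1/2 = 4

[LJF]:[SLA] = 4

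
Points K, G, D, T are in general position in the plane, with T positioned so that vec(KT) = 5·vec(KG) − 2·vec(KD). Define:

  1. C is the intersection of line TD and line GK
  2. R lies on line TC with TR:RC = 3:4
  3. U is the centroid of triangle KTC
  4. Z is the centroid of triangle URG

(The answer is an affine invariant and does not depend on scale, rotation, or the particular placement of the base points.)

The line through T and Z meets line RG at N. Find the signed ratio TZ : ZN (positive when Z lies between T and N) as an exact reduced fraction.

TZ:ZN = 22/5

Work in coordinates with K = (0, 0), G = (1, 0), D = (0, 1), T = (5, -2).
1. C is the intersection of line TD and line GK ⇒ C = (5/3, 0)
2. R lies on line TC with TR:RC = 3:4 ⇒ R = (25/7, -8/7)
3. U is the centroid of triangle KTC ⇒ U = (20/9, -2/3)
4. Z is the centroid of triangle URG ⇒ Z = (428/189, -38/63)
line TZ meets RG at N = (23/14, -2/7)
Z = T + t·(N−T) with t = 22/27, so TZ:ZN = 22/27:5/27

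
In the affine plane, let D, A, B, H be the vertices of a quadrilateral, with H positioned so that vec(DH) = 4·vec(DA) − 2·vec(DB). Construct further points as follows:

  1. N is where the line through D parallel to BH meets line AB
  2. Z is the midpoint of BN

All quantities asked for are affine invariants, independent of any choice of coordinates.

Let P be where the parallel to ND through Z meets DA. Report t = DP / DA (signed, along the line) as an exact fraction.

t = 2/3

Assign D = (0, 0), A = (1, 0), B = (0, 1), H = (4, -2) — the answer is frame-independent, so this choice is without loss of generality.
1. N is where the line through D parallel to BH meets line AB ⇒ N = (4, -3)
2. Z is the midpoint of BN ⇒ Z = (2, -1)
through Z parallel to ND: direction (-4, 3); meets DA at P = (2/3, 0)
P = D + t·(A−D) with t = 2/3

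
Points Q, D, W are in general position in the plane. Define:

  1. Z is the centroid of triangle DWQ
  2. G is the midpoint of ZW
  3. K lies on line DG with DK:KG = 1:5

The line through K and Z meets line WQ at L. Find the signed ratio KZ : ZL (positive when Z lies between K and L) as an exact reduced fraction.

KZ:ZL = 19/12

Set Q = (0, 0), D = (1, 0), W = (0, 1); any affine frame gives the same invariant.
1. Z is the centroid of triangle DWQ ⇒ Z = (1/3, 1/3)
2. G is the midpoint of ZW ⇒ G = (1/6, 2/3)
3. K lies on line DG with DK:KG = 1:5 ⇒ K = (31/36, 1/9)
line KZ meets WQ at L = (0, 9/19)
Z = K + t·(L−K) with t = 19/31, so KZ:ZL = 19/31:12/31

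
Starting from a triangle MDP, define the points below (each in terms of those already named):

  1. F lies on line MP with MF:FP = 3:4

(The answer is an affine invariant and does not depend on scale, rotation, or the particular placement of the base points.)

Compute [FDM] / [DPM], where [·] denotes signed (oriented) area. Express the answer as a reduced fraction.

[FDM]:[DPM] = -3/7

Work in coordinates with M = (0, 0), D = (1, 0), P = (0, 1).
1. F lies on line MP with MF:FP = 3:4 ⇒ F = (0, 3/7)
2·[FDM] = -3/7, 2·[DPM] = 1
[FDM]:[DPM] = -3/7:1 = -3/7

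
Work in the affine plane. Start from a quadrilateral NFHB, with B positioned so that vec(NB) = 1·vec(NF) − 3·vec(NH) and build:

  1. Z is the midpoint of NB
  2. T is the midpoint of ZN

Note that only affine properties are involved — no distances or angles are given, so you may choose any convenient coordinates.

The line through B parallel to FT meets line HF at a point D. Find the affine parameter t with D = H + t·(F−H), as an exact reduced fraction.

Set N = (0, 0), F = (1, 0), H = (0, 1), B = (1, -3); any affine frame gives the same invariant.
1. Z is the midpoint of NB ⇒ Z = (1/2, -3/2)
2. T is the midpoint of ZN ⇒ T = (1/4, -3/4)
through B parallel to FT: direction (-3/4, -3/4); meets HF at D = (5/2, -3/2)
D = H + t·(F−H) with t = 5/2

t = 5/2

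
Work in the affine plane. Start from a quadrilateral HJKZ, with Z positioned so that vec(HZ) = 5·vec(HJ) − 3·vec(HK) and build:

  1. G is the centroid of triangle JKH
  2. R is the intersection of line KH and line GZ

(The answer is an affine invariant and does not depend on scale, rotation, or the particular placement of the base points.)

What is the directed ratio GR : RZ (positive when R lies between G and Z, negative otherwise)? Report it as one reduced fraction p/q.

Assign H = (0, 0), J = (1, 0), K = (0, 1), Z = (5, -3) — the answer is frame-independent, so this choice is without loss of generality.
1. G is the centroid of triangle JKH ⇒ G = (1/3, 1/3)
2. R is the intersection of line KH and line GZ ⇒ R = (0, 4/7)
R = G + t·(Z−G) with t = -1/14, so GR:RZ = t:(1−t) = -1/14:15/14

GR:RZ = -1/15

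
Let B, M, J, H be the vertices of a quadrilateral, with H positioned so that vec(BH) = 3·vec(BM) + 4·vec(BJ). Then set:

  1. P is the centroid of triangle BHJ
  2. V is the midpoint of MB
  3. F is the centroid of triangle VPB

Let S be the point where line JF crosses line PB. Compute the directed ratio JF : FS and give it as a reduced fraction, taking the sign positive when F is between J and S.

JF:FS = -23/5

Choose coordinates B = (0, 0), M = (1, 0), J = (0, 1), H = (3, 4).
1. P is the centroid of triangle BHJ ⇒ P = (1, 5/3)
2. V is the midpoint of MB ⇒ V = (1/2, 0)
3. F is the centroid of triangle VPB ⇒ F = (1/2, 5/9)
line JF meets PB at S = (9/23, 15/23)
F = J + t·(S−J) with t = 23/18, so JF:FS = 23/18:-5/18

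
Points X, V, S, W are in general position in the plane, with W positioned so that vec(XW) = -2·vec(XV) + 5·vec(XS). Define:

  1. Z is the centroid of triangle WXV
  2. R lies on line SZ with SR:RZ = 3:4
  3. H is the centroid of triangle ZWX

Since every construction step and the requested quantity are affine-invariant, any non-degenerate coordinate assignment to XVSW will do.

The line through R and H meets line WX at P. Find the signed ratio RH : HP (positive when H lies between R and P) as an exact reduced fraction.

RH:HP = 82/35

Assign X = (0, 0), V = (1, 0), S = (0, 1), W = (-2, 5) — the answer is frame-independent, so this choice is without loss of generality.
1. Z is the centroid of triangle WXV ⇒ Z = (-1/3, 5/3)
2. R lies on line SZ with SR:RZ = 3:4 ⇒ R = (-1/7, 9/7)
3. H is the centroid of triangle ZWX ⇒ H = (-7/9, 20/9)
line RH meets WX at P = (-43/41, 215/82)
H = R + t·(P−R) with t = 82/117, so RH:HP = 82/117:35/117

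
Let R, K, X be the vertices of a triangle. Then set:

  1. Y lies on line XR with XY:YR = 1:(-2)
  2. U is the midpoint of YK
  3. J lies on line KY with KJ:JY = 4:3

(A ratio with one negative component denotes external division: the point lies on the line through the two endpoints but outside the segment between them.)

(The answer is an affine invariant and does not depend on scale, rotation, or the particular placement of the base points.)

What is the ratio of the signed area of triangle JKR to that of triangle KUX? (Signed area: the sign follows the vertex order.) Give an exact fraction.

[JKR]:[KUX] = -16/7

Assign R = (0, 0), K = (1, 0), X = (0, 1) — the answer is frame-independent, so this choice is without loss of generality.
1. Y lies on line XR with XY:YR = 1:(-2) ⇒ Y = (0, 2)
2. U is the midpoint of YK ⇒ U = (1/2, 1)
3. J lies on line KY with KJ:JY = 4:3 ⇒ J = (3/7, 8/7)
2·[JKR] = -8/7, 2·[KUX] = 1/2
[JKR]:[KUX] = -8/7:1/2 = -16/7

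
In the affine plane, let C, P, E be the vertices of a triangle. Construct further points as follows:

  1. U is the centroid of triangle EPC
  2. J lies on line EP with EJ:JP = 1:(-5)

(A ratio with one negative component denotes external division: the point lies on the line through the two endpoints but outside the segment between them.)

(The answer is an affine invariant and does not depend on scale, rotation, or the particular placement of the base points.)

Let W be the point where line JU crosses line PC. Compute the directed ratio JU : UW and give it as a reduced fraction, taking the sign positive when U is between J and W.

JU:UW = 11/4

Choose coordinates C = (0, 0), P = (1, 0), E = (0, 1).
1. U is the centroid of triangle EPC ⇒ U = (1/3, 1/3)
2. J lies on line EP with EJ:JP = 1:(-5) ⇒ J = (-1/4, 5/4)
line JU meets PC at W = (6/11, 0)
U = J + t·(W−J) with t = 11/15, so JU:UW = 11/15:4/15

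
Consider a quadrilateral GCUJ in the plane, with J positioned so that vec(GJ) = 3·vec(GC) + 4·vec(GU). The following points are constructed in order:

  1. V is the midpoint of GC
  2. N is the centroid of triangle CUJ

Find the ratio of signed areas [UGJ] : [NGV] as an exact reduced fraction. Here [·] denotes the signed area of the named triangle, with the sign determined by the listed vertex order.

Assign G = (0, 0), C = (1, 0), U = (0, 1), J = (3, 4) — the answer is frame-independent, so this choice is without loss of generality.
1. V is the midpoint of GC ⇒ V = (1/2, 0)
2. N is the centroid of triangle CUJ ⇒ N = (4/3, 5/3)
2·[UGJ] = 3, 2·[NGV] = 5/6
[UGJ]:[NGV] = 3:5/6 = 18/5

[UGJ]:[NGV] = 18/5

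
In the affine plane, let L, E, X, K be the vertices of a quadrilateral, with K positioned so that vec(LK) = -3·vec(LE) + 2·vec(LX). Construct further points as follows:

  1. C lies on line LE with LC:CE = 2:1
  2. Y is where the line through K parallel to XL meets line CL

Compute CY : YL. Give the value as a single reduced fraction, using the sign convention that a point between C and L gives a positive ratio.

Work in coordinates with L = (0, 0), E = (1, 0), X = (0, 1), K = (-3, 2).
1. C lies on line LE with LC:CE = 2:1 ⇒ C = (2/3, 0)
2. Y is where the line through K parallel to XL meets line CL ⇒ Y = (-3, 0)
Y = C + t·(L−C) with t = 11/2, so CY:YL = t:(1−t) = 11/2:-9/2

CY:YL = -11/9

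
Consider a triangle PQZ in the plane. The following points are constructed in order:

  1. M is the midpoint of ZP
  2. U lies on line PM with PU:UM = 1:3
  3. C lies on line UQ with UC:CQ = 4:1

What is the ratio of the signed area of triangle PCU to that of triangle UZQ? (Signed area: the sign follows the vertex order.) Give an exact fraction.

[PCU]:[UZQ] = -4/35

Assign P = (0, 0), Q = (1, 0), Z = (0, 1) — the answer is frame-independent, so this choice is without loss of generality.
1. M is the midpoint of ZP ⇒ M = (0, 1/2)
2. U lies on line PM with PU:UM = 1:3 ⇒ U = (0, 1/8)
3. C lies on line UQ with UC:CQ = 4:1 ⇒ C = (4/5, 1/40)
2·[PCU] = 1/10, 2·[UZQ] = -7/8
[PCU]:[UZQ] = 1/10:-7/8 = -4/35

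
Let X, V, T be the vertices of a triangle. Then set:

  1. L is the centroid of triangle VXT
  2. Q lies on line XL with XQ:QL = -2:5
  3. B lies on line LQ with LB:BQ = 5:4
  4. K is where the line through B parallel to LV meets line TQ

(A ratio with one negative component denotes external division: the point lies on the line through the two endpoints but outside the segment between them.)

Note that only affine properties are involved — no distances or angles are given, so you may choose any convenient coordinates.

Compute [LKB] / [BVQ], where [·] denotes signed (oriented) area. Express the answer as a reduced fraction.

[LKB]:[BVQ] = -25/72

Choose coordinates X = (0, 0), V = (1, 0), T = (0, 1).
1. L is the centroid of triangle VXT ⇒ L = (1/3, 1/3)
2. Q lies on line XL with XQ:QL = -2:5 ⇒ Q = (-2/9, -2/9)
3. B lies on line LQ with LB:BQ = 5:4 ⇒ B = (2/81, 2/81)
4. K is where the line through B parallel to LV meets line TQ ⇒ K = (-13/81, 19/162)
2·[LKB] = 125/1458, 2·[BVQ] = -20/81
[LKB]:[BVQ] = 125/1458:-20/81 = -25/72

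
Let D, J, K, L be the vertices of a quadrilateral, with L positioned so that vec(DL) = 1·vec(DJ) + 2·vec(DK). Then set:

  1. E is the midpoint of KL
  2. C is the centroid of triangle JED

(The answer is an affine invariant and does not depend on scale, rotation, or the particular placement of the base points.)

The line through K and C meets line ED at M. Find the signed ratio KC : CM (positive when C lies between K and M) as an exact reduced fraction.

KC:CM = -2

Assign D = (0, 0), J = (1, 0), K = (0, 1), L = (1, 2) — the answer is frame-independent, so this choice is without loss of generality.
1. E is the midpoint of KL ⇒ E = (1/2, 3/2)
2. C is the centroid of triangle JED ⇒ C = (1/2, 1/2)
line KC meets ED at M = (1/4, 3/4)
C = K + t·(M−K) with t = 2, so KC:CM = 2:-1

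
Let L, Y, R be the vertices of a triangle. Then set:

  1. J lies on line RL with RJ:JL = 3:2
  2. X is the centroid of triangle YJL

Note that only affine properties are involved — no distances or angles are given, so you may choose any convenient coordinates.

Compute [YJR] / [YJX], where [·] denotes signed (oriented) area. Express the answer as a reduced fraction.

Assign L = (0, 0), Y = (1, 0), R = (0, 1) — the answer is frame-independent, so this choice is without loss of generality.
1. J lies on line RL with RJ:JL = 3:2 ⇒ J = (0, 2/5)
2. X is the centroid of triangle YJL ⇒ X = (1/3, 2/15)
2·[YJR] = -3/5, 2·[YJX] = 2/15
[YJR]:[YJX] = -3/5:2/15 = -9/2

[YJR]:[YJX] = -9/2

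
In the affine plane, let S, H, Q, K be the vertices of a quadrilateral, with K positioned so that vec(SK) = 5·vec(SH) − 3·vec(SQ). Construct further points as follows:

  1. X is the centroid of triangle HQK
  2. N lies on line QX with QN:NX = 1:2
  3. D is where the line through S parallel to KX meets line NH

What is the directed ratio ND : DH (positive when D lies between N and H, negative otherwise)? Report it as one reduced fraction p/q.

ND:DH = -26/21

Choose coordinates S = (0, 0), H = (1, 0), Q = (0, 1), K = (5, -3).
1. X is the centroid of triangle HQK ⇒ X = (2, -2/3)
2. N lies on line QX with QN:NX = 1:2 ⇒ N = (2/3, 4/9)
3. D is where the line through S parallel to KX meets line NH ⇒ D = (12/5, -28/15)
D = N + t·(H−N) with t = 26/5, so ND:DH = t:(1−t) = 26/5:-21/5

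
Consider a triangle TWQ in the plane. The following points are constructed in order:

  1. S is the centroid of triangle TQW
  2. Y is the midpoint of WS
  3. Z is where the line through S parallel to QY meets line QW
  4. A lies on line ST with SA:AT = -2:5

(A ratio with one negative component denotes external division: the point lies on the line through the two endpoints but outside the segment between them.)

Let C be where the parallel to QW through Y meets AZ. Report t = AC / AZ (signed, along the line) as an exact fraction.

Set T = (0, 0), W = (1, 0), Q = (0, 1); any affine frame gives the same invariant.
1. S is the centroid of triangle TQW ⇒ S = (1/3, 1/3)
2. Y is the midpoint of WS ⇒ Y = (2/3, 1/6)
3. Z is where the line through S parallel to QY meets line QW ⇒ Z = (-1, 2)
4. A lies on line ST with SA:AT = -2:5 ⇒ A = (5/9, 5/9)
through Y parallel to QW: direction (1, -1); meets AZ at C = (-10/3, 25/6)
C = A + t·(Z−A) with t = 5/2

t = 5/2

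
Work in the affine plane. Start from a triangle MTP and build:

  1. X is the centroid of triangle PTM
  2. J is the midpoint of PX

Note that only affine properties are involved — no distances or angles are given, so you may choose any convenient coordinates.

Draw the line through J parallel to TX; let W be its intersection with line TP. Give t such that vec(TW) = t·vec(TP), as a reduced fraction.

t = 1/2

Set M = (0, 0), T = (1, 0), P = (0, 1); any affine frame gives the same invariant.
1. X is the centroid of triangle PTM ⇒ X = (1/3, 1/3)
2. J is the midpoint of PX ⇒ J = (1/6, 2/3)
through J parallel to TX: direction (-2/3, 1/3); meets TP at W = (1/2, 1/2)
W = T + t·(P−T) with t = 1/2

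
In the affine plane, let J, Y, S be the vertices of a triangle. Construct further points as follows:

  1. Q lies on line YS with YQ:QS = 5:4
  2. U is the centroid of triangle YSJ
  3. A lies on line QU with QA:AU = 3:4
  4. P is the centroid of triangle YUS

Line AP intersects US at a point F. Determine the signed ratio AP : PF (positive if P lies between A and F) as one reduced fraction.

AP:PF = -5/21

Choose coordinates J = (0, 0), Y = (1, 0), S = (0, 1).
1. Q lies on line YS with YQ:QS = 5:4 ⇒ Q = (4/9, 5/9)
2. U is the centroid of triangle YSJ ⇒ U = (1/3, 1/3)
3. A lies on line QU with QA:AU = 3:4 ⇒ A = (25/63, 29/63)
4. P is the centroid of triangle YUS ⇒ P = (4/9, 4/9)
line AP meets US at F = (11/45, 23/45)
P = A + t·(F−A) with t = -5/16, so AP:PF = -5/16:21/16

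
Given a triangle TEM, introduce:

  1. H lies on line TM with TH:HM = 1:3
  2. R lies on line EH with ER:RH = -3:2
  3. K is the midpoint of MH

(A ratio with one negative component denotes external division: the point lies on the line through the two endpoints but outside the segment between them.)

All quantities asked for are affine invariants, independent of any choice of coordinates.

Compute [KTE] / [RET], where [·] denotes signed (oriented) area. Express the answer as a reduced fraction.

[KTE]:[RET] = -5/6

Work in coordinates with T = (0, 0), E = (1, 0), M = (0, 1).
1. H lies on line TM with TH:HM = 1:3 ⇒ H = (0, 1/4)
2. R lies on line EH with ER:RH = -3:2 ⇒ R = (-2, 3/4)
3. K is the midpoint of MH ⇒ K = (0, 5/8)
2·[KTE] = 5/8, 2·[RET] = -3/4
[KTE]:[RET] = 5/8:-3/4 = -5/6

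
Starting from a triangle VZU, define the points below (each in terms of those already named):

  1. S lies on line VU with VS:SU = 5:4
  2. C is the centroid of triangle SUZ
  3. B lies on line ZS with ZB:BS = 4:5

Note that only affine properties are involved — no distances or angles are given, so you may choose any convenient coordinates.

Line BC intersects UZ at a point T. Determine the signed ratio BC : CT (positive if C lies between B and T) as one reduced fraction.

Assign V = (0, 0), Z = (1, 0), U = (0, 1) — the answer is frame-independent, so this choice is without loss of generality.
1. S lies on line VU with VS:SU = 5:4 ⇒ S = (0, 5/9)
2. C is the centroid of triangle SUZ ⇒ C = (1/3, 14/27)
3. B lies on line ZS with ZB:BS = 4:5 ⇒ B = (5/9, 20/81)
line BC meets UZ at T = (-1/3, 4/3)
C = B + t·(T−B) with t = 1/4, so BC:CT = 1/4:3/4

BC:CT = 1/3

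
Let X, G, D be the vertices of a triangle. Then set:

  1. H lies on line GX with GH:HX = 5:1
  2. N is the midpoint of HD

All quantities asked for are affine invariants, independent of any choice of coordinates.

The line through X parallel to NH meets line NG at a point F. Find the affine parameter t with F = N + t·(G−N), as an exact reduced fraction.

Set X = (0, 0), G = (1, 0), D = (0, 1); any affine frame gives the same invariant.
1. H lies on line GX with GH:HX = 5:1 ⇒ H = (1/6, 0)
2. N is the midpoint of HD ⇒ N = (1/12, 1/2)
through X parallel to NH: direction (1/12, -1/2); meets NG at F = (-1/10, 3/5)
F = N + t·(G−N) with t = -1/5

t = -1/5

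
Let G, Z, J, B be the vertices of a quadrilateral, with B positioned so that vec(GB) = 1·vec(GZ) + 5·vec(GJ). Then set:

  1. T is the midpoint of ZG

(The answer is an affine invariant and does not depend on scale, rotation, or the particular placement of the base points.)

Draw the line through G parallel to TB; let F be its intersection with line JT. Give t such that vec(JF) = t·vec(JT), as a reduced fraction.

t = 1/6

Set G = (0, 0), Z = (1, 0), J = (0, 1), B = (1, 5); any affine frame gives the same invariant.
1. T is the midpoint of ZG ⇒ T = (1/2, 0)
through G parallel to TB: direction (1/2, 5); meets JT at F = (1/12, 5/6)
F = J + t·(T−J) with t = 1/6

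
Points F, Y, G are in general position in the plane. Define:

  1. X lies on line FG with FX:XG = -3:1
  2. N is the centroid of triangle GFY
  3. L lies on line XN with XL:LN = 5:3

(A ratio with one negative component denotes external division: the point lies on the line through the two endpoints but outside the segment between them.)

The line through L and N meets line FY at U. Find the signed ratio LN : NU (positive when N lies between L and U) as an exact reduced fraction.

Work in coordinates with F = (0, 0), Y = (1, 0), G = (0, 1).
1. X lies on line FG with FX:XG = -3:1 ⇒ X = (0, 3/2)
2. N is the centroid of triangle GFY ⇒ N = (1/3, 1/3)
3. L lies on line XN with XL:LN = 5:3 ⇒ L = (5/24, 37/48)
line LN meets FY at U = (3/7, 0)
N = L + t·(U−L) with t = 21/37, so LN:NU = 21/37:16/37

LN:NU = 21/16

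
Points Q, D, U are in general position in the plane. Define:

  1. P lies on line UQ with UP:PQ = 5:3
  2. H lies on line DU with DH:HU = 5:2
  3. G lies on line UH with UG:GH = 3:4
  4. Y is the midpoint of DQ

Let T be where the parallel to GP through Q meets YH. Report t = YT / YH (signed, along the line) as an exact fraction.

Assign Q = (0, 0), D = (1, 0), U = (0, 1) — the answer is frame-independent, so this choice is without loss of generality.
1. P lies on line UQ with UP:PQ = 5:3 ⇒ P = (0, 3/8)
2. H lies on line DU with DH:HU = 5:2 ⇒ H = (2/7, 5/7)
3. G lies on line UH with UG:GH = 3:4 ⇒ G = (6/49, 43/49)
4. Y is the midpoint of DQ ⇒ Y = (1/2, 0)
through Q parallel to GP: direction (-6/49, -197/392); meets YH at T = (80/357, 985/1071)
T = Y + t·(H−Y) with t = 197/153

t = 197/153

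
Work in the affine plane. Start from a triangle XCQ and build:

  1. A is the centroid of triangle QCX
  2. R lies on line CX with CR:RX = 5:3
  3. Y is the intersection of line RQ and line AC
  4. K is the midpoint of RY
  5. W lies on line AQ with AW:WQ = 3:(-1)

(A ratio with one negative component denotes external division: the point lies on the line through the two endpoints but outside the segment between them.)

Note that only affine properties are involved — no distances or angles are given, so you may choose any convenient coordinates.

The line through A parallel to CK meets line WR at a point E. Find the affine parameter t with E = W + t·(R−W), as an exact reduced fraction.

t = 75/103

Choose coordinates X = (0, 0), C = (1, 0), Q = (0, 1).
1. A is the centroid of triangle QCX ⇒ A = (1/3, 1/3)
2. R lies on line CX with CR:RX = 5:3 ⇒ R = (3/8, 0)
3. Y is the intersection of line RQ and line AC ⇒ Y = (3/13, 5/13)
4. K is the midpoint of RY ⇒ K = (63/208, 5/26)
5. W lies on line AQ with AW:WQ = 3:(-1) ⇒ W = (-1/6, 4/3)
through A parallel to CK: direction (-145/208, 5/26); meets WR at E = (563/2472, 112/309)
E = W + t·(R−W) with t = 75/103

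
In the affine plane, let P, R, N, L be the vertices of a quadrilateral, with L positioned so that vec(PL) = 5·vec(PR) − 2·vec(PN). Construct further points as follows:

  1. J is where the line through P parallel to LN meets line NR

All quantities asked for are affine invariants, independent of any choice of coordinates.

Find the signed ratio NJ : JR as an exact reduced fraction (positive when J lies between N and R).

NJ:JR = -5/3

Choose coordinates P = (0, 0), R = (1, 0), N = (0, 1), L = (5, -2).
1. J is where the line through P parallel to LN meets line NR ⇒ J = (5/2, -3/2)
J = N + t·(R−N) with t = 5/2, so NJ:JR = t:(1−t) = 5/2:-3/2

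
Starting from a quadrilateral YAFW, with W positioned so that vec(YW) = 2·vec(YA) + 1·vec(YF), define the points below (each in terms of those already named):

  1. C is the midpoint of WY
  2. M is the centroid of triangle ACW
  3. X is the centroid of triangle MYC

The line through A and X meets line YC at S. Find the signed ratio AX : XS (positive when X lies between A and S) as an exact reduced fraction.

AX:XS = 8

Choose coordinates Y = (0, 0), A = (1, 0), F = (0, 1), W = (2, 1).
1. C is the midpoint of WY ⇒ C = (1, 1/2)
2. M is the centroid of triangle ACW ⇒ M = (4/3, 1/2)
3. X is the centroid of triangle MYC ⇒ X = (7/9, 1/3)
line AX meets YC at S = (3/4, 3/8)
X = A + t·(S−A) with t = 8/9, so AX:XS = 8/9:1/9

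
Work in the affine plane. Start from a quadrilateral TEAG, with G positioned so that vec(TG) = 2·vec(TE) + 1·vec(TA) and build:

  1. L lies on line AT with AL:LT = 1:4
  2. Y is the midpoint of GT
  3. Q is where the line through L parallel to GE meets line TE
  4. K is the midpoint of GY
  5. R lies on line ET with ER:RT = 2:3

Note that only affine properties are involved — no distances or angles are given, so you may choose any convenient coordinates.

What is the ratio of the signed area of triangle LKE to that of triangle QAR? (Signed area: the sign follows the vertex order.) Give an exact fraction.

[LKE]:[QAR] = 23/28

Work in coordinates with T = (0, 0), E = (1, 0), A = (0, 1), G = (2, 1).
1. L lies on line AT with AL:LT = 1:4 ⇒ L = (0, 4/5)
2. Y is the midpoint of GT ⇒ Y = (1, 1/2)
3. Q is where the line through L parallel to GE meets line TE ⇒ Q = (-4/5, 0)
4. K is the midpoint of GY ⇒ K = (3/2, 3/4)
5. R lies on line ET with ER:RT = 2:3 ⇒ R = (3/5, 0)
2·[LKE] = -23/20, 2·[QAR] = -7/5
[LKE]:[QAR] = -23/20:-7/5 = 23/28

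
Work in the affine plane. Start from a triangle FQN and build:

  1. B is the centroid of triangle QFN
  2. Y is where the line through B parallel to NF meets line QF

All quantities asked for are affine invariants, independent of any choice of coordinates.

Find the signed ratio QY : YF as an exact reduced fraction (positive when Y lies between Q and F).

Set F = (0, 0), Q = (1, 0), N = (0, 1); any affine frame gives the same invariant.
1. B is the centroid of triangle QFN ⇒ B = (1/3, 1/3)
2. Y is where the line through B parallel to NF meets line QF ⇒ Y = (1/3, 0)
Y = Q + t·(F−Q) with t = 2/3, so QY:YF = t:(1−t) = 2/3:1/3

QY:YF = 2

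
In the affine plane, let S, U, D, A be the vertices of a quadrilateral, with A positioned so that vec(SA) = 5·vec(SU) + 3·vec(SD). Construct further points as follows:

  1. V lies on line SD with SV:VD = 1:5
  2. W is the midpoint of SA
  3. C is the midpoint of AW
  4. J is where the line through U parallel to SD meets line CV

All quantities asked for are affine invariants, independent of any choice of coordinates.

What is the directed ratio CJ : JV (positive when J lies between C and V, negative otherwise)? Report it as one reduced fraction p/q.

Set S = (0, 0), U = (1, 0), D = (0, 1), A = (5, 3); any affine frame gives the same invariant.
1. V lies on line SD with SV:VD = 1:5 ⇒ V = (0, 1/6)
2. W is the midpoint of SA ⇒ W = (5/2, 3/2)
3. C is the midpoint of AW ⇒ C = (15/4, 9/4)
4. J is where the line through U parallel to SD meets line CV ⇒ J = (1, 13/18)
J = C + t·(V−C) with t = 11/15, so CJ:JV = t:(1−t) = 11/15:4/15

CJ:JV = 11/4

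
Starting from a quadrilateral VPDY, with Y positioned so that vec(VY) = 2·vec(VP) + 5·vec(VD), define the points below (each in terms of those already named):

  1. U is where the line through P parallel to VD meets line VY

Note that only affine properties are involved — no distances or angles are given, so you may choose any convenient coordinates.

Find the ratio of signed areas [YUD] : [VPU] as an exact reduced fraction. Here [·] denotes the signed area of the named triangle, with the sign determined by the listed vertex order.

Work in coordinates with V = (0, 0), P = (1, 0), D = (0, 1), Y = (2, 5).
1. U is where the line through P parallel to VD meets line VY ⇒ U = (1, 5/2)
2·[YUD] = -1, 2·[VPU] = 5/2
[YUD]:[VPU] = -1:5/2 = -2/5

[YUD]:[VPU] = -2/5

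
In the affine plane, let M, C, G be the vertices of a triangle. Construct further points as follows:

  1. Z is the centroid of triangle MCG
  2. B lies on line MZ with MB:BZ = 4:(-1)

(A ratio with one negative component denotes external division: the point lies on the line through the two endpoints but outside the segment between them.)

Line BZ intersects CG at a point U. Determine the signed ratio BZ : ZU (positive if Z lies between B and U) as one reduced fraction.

Choose coordinates M = (0, 0), C = (1, 0), G = (0, 1).
1. Z is the centroid of triangle MCG ⇒ Z = (1/3, 1/3)
2. B lies on line MZ with MB:BZ = 4:(-1) ⇒ B = (4/9, 4/9)
line BZ meets CG at U = (1/2, 1/2)
Z = B + t·(U−B) with t = -2, so BZ:ZU = -2:3

BZ:ZU = -2/3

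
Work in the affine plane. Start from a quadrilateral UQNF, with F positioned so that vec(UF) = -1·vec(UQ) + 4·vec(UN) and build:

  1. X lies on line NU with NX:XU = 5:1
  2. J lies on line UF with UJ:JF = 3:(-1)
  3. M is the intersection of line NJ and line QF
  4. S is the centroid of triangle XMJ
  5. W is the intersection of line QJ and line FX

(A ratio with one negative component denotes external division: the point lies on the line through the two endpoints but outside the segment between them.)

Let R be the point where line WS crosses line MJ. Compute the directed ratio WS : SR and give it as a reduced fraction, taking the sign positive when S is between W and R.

Assign U = (0, 0), Q = (1, 0), N = (0, 1), F = (-1, 4) — the answer is frame-independent, so this choice is without loss of generality.
1. X lies on line NU with NX:XU = 5:1 ⇒ X = (0, 1/6)
2. J lies on line UF with UJ:JF = 3:(-1) ⇒ J = (-3/2, 6)
3. M is the intersection of line NJ and line QF ⇒ M = (-3/4, 7/2)
4. S is the centroid of triangle XMJ ⇒ S = (-3/4, 29/9)
5. W is the intersection of line QJ and line FX ⇒ W = (-67/43, 264/43)
line WS meets MJ at R = (-607/346, 3554/519)
S = W + t·(R−W) with t = -173/42, so WS:SR = -173/42:215/42

WS:SR = -173/215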